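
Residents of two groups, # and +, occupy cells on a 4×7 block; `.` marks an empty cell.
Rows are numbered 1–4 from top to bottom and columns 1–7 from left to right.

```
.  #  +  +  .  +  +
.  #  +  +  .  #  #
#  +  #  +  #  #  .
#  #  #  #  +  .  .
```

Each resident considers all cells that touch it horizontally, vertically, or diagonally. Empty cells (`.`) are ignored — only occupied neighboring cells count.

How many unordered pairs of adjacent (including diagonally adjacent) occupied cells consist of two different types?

Scan each occupied cell's neighbors to the right and below (and the two forward diagonals) so each pair is counted once.
Row 1: #(1,2)–+(1,3)≠ #(1,2)–#(2,2)= #(1,2)–+(2,3)≠ +(1,3)–+(1,4)= +(1,3)–+(2,3)= +(1,3)–+(2,4)= +(1,3)–#(2,2)≠ +(1,4)–+(2,4)= +(1,4)–+(2,3)= +(1,6)–+(1,7)= +(1,6)–#(2,6)≠ +(1,6)–#(2,7)≠ +(1,7)–#(2,7)≠ +(1,7)–#(2,6)≠  → 7/14 unlike.
Row 2: #(2,2)–+(2,3)≠ #(2,2)–+(3,2)≠ #(2,2)–#(3,3)= #(2,2)–#(3,1)= +(2,3)–+(2,4)= +(2,3)–#(3,3)≠ +(2,3)–+(3,4)= +(2,3)–+(3,2)= +(2,4)–+(3,4)= +(2,4)–#(3,5)≠ +(2,4)–#(3,3)≠ #(2,6)–#(2,7)= #(2,6)–#(3,6)= #(2,6)–#(3,5)= #(2,7)–#(3,6)=  → 5/15 unlike.
Row 3: #(3,1)–+(3,2)≠ #(3,1)–#(4,1)= #(3,1)–#(4,2)= +(3,2)–#(3,3)≠ +(3,2)–#(4,2)≠ +(3,2)–#(4,3)≠ +(3,2)–#(4,1)≠ #(3,3)–+(3,4)≠ #(3,3)–#(4,3)= #(3,3)–#(4,4)= #(3,3)–#(4,2)= +(3,4)–#(3,5)≠ +(3,4)–#(4,4)≠ +(3,4)–+(4,5)= +(3,4)–#(4,3)≠ #(3,5)–#(3,6)= #(3,5)–+(4,5)≠ #(3,5)–#(4,4)= #(3,6)–+(4,5)≠  → 11/19 unlike.
Row 4: #(4,1)–#(4,2)= #(4,2)–#(4,3)= #(4,3)–#(4,4)= #(4,4)–+(4,5)≠  → 1/4 unlike.
Total adjacent occupied pairs: 52; unlike-type pairs: 24.

24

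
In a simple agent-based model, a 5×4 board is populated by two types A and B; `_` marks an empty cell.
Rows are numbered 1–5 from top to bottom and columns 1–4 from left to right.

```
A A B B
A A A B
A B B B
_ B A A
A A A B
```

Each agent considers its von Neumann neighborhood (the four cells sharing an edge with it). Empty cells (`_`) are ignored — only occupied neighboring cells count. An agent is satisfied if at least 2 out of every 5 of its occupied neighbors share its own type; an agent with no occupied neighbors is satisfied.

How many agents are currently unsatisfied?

(1,1)A 2/2 satisfied
(1,2)A 2/3 satisfied
(1,3)B 1/3 not
(1,4)B 2/2 satisfied
(2,1)A 3/3 satisfied
(2,2)A 3/4 satisfied
(2,3)A 1/4 not
(2,4)B 2/3 satisfied
(3,1)A 1/2 satisfied
(3,2)B 2/4 satisfied
(3,3)B 2/4 satisfied
(3,4)B 2/3 satisfied
(4,2)B 1/3 not
(4,3)A 2/4 satisfied
(4,4)A 1/3 not
(5,1)A 1/1 satisfied
(5,2)A 2/3 satisfied
(5,3)A 2/3 satisfied
(5,4)B 0/2 not
Unsatisfied: (1,3), (2,3), (4,2), (4,4), (5,4) — 5 in total.

5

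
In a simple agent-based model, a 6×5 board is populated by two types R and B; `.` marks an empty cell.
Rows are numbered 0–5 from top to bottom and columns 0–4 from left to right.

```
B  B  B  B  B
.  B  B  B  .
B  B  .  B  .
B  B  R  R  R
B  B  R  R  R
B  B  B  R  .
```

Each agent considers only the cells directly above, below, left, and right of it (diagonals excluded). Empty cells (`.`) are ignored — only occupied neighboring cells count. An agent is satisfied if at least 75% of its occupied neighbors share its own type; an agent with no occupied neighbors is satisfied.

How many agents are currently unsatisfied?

5

(0,0)B 1/1 satisfied
(0,1)B 3/3 satisfied
(0,2)B 3/3 satisfied
(0,3)B 3/3 satisfied
(0,4)B 1/1 satisfied
(1,1)B 3/3 satisfied
(1,2)B 3/3 satisfied
(1,3)B 3/3 satisfied
(2,0)B 2/2 satisfied
(2,1)B 3/3 satisfied
(2,3)B 1/2 not
(3,0)B 3/3 satisfied
(3,1)B 3/4 satisfied
(3,2)R 2/3 not
(3,3)R 3/4 satisfied
(3,4)R 2/2 satisfied
(4,0)B 3/3 satisfied
(4,1)B 3/4 satisfied
(4,2)R 2/4 not
(4,3)R 4/4 satisfied
(4,4)R 2/2 satisfied
(5,0)B 2/2 satisfied
(5,1)B 3/3 satisfied
(5,2)B 1/3 not
(5,3)R 1/2 not
Unsatisfied: (2,3), (3,2), (4,2), (5,2), (5,3) — 5 in total.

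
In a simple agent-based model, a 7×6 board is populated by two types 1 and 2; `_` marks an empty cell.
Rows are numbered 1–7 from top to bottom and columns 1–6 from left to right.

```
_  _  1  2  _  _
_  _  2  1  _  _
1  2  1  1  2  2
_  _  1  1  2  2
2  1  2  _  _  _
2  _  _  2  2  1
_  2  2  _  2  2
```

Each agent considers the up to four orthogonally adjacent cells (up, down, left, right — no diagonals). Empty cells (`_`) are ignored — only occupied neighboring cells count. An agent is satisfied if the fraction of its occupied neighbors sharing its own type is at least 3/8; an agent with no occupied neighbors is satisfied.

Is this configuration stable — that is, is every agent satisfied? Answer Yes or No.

No

(1,3)1 0/2 not
(1,4)2 0/2 not
(2,3)2 0/3 not
(2,4)1 1/3 not
(3,1)1 0/1 not
(3,2)2 0/2 not
(3,3)1 2/4 satisfied
(3,4)1 3/4 satisfied
(3,5)2 2/3 satisfied
(3,6)2 2/2 satisfied
(4,3)1 2/3 satisfied
(4,4)1 2/3 satisfied
(4,5)2 2/3 satisfied
(4,6)2 2/2 satisfied
(5,1)2 1/2 satisfied
(5,2)1 0/2 not
(5,3)2 0/2 not
(6,1)2 1/1 satisfied
(6,4)2 1/1 satisfied
(6,5)2 2/3 satisfied
(6,6)1 0/2 not
(7,2)2 1/1 satisfied
(7,3)2 1/1 satisfied
(7,5)2 2/2 satisfied
(7,6)2 1/2 satisfied
For instance (1,3) has only 0/2 same-type neighbors, below 3/8.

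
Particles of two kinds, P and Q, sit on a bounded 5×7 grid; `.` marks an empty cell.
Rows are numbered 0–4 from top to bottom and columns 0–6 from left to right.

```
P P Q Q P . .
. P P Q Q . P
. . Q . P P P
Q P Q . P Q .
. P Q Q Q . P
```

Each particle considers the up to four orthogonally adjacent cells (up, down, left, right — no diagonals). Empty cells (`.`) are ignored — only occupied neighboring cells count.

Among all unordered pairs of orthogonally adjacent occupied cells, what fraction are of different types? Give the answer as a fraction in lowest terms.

13/28

Scan each occupied cell's neighbors to the right and below so each pair is counted once.
From row 0: 4 unlike of 8 pairs (running 4/8).
From row 1: 3 unlike of 6 pairs (running 7/14).
From row 2: 1 unlike of 5 pairs (running 8/19).
From row 3: 4 unlike of 6 pairs (running 12/25).
From row 4: 1 unlike of 3 pairs (running 13/28).
Total adjacent occupied pairs: 28; unlike-type pairs: 13.
13/28 is already in lowest terms.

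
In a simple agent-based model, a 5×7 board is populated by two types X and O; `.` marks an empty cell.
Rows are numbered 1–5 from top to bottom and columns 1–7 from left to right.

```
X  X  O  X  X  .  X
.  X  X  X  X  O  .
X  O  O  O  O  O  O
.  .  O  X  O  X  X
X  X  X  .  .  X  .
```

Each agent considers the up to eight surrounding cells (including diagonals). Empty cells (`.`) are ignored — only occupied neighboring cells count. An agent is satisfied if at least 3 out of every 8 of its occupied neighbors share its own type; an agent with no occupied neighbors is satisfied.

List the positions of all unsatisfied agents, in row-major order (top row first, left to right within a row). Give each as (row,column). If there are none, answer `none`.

(1,3), (1,7), (4,4), (4,6)

Row 1: (1,1)X 2/2 ok · (1,2)X 3/4 ok · (1,3)O 0/5 unhappy · (1,4)X 4/5 ok · (1,5)X 3/4 ok · (1,7)X 0/1 unhappy
Row 2: (2,2)X 4/7 ok · (2,3)X 4/8 ok · (2,4)X 4/8 ok · (2,5)X 3/7 ok · (2,6)O 3/6 ok
Row 3: (3,1)X 1/2 ok · (3,2)O 2/5 ok · (3,3)O 3/7 ok · (3,4)O 4/8 ok · (3,5)O 4/8 ok · (3,6)O 4/7 ok · (3,7)O 2/4 ok
Row 4: (4,3)O 3/6 ok · (4,4)X 1/6 unhappy · (4,5)O 3/6 ok · (4,6)X 2/6 unhappy · (4,7)X 2/4 ok
Row 5: (5,1)X 1/1 ok · (5,2)X 2/3 ok · (5,3)X 2/3 ok · (5,6)X 2/3 ok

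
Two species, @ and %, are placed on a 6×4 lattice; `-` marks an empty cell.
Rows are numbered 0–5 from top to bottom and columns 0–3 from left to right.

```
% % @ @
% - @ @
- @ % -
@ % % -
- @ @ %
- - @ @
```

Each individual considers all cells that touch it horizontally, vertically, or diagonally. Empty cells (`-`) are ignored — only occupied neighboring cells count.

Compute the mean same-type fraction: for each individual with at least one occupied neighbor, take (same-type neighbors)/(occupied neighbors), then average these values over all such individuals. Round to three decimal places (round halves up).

0.608

(0,0)% 2/2
(0,1)% 2/4
(0,2)@ 3/4
(0,3)@ 3/3
(1,0)% 2/3
(1,2)@ 4/6
(1,3)@ 3/4
(2,1)@ 2/6
(2,2)% 2/5
(3,0)@ 2/3
(3,1)% 2/6
(3,2)% 3/6
(4,1)@ 3/5
(4,2)@ 3/6
(4,3)% 1/4
(5,2)@ 3/4
(5,3)@ 2/3
Sum over 17 individuals: 2/2 + 2/4 + 3/4 + 3/3 + 2/3 + 4/6 + 3/4 + 2/6 + 2/5 + 2/3 + 2/6 + 3/6 + 3/5 + 3/6 + 1/4 + 3/4 + 2/3 = 31/3; mean = 31/3 ÷ 17 = 31/51 = 0.607843… → 0.608.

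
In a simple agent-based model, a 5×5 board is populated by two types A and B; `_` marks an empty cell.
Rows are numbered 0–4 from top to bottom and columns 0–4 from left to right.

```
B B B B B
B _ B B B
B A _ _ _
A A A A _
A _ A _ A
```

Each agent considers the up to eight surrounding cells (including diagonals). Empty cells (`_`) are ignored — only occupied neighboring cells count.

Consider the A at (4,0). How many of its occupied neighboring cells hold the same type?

Occupied neighbors of (4,0): (3,0)=A, (3,1)=A.
Same type (A): 2 of 2.

2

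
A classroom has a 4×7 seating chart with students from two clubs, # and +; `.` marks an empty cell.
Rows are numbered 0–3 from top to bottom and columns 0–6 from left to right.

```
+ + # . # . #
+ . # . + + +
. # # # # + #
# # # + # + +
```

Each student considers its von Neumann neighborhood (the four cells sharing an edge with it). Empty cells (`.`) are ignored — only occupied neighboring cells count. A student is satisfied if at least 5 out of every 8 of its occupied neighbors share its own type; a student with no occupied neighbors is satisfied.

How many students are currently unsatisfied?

12

Row 0: (0,0)+ 2/2 ok · (0,1)+ 1/2 unhappy · (0,2)# 1/2 unhappy · (0,4)# 0/1 unhappy · (0,6)# 0/1 unhappy
Row 1: (1,0)+ 1/1 ok · (1,2)# 2/2 ok · (1,4)+ 1/3 unhappy · (1,5)+ 3/3 ok · (1,6)+ 1/3 unhappy
Row 2: (2,1)# 2/2 ok · (2,2)# 4/4 ok · (2,3)# 2/3 ok · (2,4)# 2/4 unhappy · (2,5)+ 2/4 unhappy · (2,6)# 0/3 unhappy
Row 3: (3,0)# 1/1 ok · (3,1)# 3/3 ok · (3,2)# 2/3 ok · (3,3)+ 0/3 unhappy · (3,4)# 1/3 unhappy · (3,5)+ 2/3 ok · (3,6)+ 1/2 unhappy
Unsatisfied: (0,1), (0,2), (0,4), (0,6), (1,4), (1,6), (2,4), (2,5), (2,6), (3,3), (3,4), (3,6) — 12 in total.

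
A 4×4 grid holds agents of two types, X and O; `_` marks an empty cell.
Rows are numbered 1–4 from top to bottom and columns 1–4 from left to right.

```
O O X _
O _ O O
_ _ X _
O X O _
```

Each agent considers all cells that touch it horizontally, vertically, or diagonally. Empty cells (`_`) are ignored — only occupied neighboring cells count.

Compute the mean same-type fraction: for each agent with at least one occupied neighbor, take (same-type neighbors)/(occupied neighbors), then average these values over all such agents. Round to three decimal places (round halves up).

0.417

Row 1: (1,1)O 2/2 · (1,2)O 3/4 · (1,3)X 0/3
Row 2: (2,1)O 2/2 · (2,3)O 2/4 · (2,4)O 1/3
Row 3: (3,3)X 1/4
Row 4: (4,1)O 0/1 · (4,2)X 1/3 · (4,3)O 0/2
Sum over 10 agents: 2/2 + 3/4 + 0/3 + 2/2 + 2/4 + 1/3 + 1/4 + 0/1 + 1/3 + 0/2 = 25/6; mean = 25/6 ÷ 10 = 5/12 = 0.416666… → 0.417.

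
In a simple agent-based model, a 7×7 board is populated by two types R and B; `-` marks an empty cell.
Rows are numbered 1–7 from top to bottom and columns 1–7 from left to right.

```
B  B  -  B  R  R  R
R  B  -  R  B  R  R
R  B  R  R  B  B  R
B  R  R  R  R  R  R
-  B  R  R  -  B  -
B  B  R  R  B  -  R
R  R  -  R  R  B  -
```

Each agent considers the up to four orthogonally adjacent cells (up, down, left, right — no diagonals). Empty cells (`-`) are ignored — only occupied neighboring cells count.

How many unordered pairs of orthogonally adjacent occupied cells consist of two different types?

Scan each occupied cell's neighbors to the right and below so each pair is counted once.
From row 1: 4 unlike of 10 pairs (running 4/10).
From row 2: 4 unlike of 10 pairs (running 8/20).
From row 3: 8 unlike of 13 pairs (running 16/33).
From row 4: 3 unlike of 10 pairs (running 19/43).
From row 5: 1 unlike of 5 pairs (running 20/48).
From row 6: 5 unlike of 8 pairs (running 25/56).
From row 7: 1 unlike of 3 pairs (running 26/59).
Total adjacent occupied pairs: 59; unlike-type pairs: 26.

26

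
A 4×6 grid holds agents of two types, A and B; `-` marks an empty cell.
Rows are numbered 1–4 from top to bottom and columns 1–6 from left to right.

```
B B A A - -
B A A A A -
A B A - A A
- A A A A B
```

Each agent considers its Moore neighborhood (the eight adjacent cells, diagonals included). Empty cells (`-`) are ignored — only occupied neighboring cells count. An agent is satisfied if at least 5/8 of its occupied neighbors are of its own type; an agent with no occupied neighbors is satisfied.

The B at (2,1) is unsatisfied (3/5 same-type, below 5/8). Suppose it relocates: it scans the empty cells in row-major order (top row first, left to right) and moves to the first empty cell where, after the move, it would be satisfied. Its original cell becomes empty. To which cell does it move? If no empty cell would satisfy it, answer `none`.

none

Vacating (2,1). Empty cells in order:
  (1,5): 0/3 same-type → still unsatisfied.
  (1,6): 0/1 same-type → still unsatisfied.
  (2,6): 0/3 same-type → still unsatisfied.
  (3,4): 0/8 same-type → still unsatisfied.
  (4,1): 1/3 same-type → still unsatisfied.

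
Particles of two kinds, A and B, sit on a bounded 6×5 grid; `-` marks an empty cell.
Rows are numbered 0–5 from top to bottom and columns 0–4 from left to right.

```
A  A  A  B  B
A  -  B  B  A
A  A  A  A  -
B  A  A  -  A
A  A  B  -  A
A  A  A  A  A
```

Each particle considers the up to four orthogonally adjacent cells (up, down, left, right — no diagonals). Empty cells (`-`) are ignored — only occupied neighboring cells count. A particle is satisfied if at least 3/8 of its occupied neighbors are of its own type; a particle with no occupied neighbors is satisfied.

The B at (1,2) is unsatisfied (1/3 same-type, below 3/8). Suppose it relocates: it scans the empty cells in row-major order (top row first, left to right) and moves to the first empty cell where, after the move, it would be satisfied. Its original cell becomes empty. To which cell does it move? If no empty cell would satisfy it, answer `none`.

none

Vacating (1,2). Empty cells in order:
  (1,1): 0/3 same-type → still unsatisfied.
  (2,4): 0/3 same-type → still unsatisfied.
  (3,3): 0/3 same-type → still unsatisfied.
  (4,3): 1/3 same-type → still unsatisfied.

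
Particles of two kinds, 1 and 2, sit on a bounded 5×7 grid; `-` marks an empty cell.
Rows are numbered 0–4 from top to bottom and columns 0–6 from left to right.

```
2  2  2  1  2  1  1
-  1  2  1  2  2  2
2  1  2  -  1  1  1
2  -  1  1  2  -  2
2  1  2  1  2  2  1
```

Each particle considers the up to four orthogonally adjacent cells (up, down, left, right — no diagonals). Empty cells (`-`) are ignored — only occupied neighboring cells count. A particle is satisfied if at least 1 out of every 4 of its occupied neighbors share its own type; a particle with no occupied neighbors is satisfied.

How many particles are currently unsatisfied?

4

Row 0: (0,0)2 1/1 satisfied · (0,1)2 2/3 satisfied · (0,2)2 2/3 satisfied · (0,3)1 1/3 satisfied · (0,4)2 1/3 satisfied · (0,5)1 1/3 satisfied · (0,6)1 1/2 satisfied
Row 1: (1,1)1 1/3 satisfied · (1,2)2 2/4 satisfied · (1,3)1 1/3 satisfied · (1,4)2 2/4 satisfied · (1,5)2 2/4 satisfied · (1,6)2 1/3 satisfied
Row 2: (2,0)2 1/2 satisfied · (2,1)1 1/3 satisfied · (2,2)2 1/3 satisfied · (2,4)1 1/3 satisfied · (2,5)1 2/3 satisfied · (2,6)1 1/3 satisfied
Row 3: (3,0)2 2/2 satisfied · (3,2)1 1/3 satisfied · (3,3)1 2/3 satisfied · (3,4)2 1/3 satisfied · (3,6)2 0/2 not
Row 4: (4,0)2 1/2 satisfied · (4,1)1 0/2 not · (4,2)2 0/3 not · (4,3)1 1/3 satisfied · (4,4)2 2/3 satisfied · (4,5)2 1/2 satisfied · (4,6)1 0/2 not
Unsatisfied: (3,6), (4,1), (4,2), (4,6) — 4 in total.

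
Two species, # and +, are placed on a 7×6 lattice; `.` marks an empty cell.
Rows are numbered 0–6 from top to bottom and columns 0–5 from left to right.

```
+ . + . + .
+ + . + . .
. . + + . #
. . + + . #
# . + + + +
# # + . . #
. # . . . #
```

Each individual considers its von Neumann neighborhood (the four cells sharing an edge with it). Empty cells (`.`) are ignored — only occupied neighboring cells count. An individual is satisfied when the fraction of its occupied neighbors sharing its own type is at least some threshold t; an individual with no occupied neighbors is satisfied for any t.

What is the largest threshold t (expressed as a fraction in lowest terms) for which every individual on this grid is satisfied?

1/3

Row 0: (0,0)+ 1/1 · (0,2)+ — no occupied neighbors · (0,4)+ — no occupied neighbors
Row 1: (1,0)+ 2/2 · (1,1)+ 1/1 · (1,3)+ 1/1
Row 2: (2,2)+ 2/2 · (2,3)+ 3/3 · (2,5)# 1/1
Row 3: (3,2)+ 3/3 · (3,3)+ 3/3 · (3,5)# 1/2
Row 4: (4,0)# 1/1 · (4,2)+ 3/3 · (4,3)+ 3/3 · (4,4)+ 2/2 · (4,5)+ 1/3
Row 5: (5,0)# 2/2 · (5,1)# 2/3 · (5,2)+ 1/2 · (5,5)# 1/2
Row 6: (6,1)# 1/1 · (6,5)# 1/1
The smallest same-type fraction is 1/3 at (4,5), which reduces to 1/3. Any threshold above that leaves this individual unsatisfied.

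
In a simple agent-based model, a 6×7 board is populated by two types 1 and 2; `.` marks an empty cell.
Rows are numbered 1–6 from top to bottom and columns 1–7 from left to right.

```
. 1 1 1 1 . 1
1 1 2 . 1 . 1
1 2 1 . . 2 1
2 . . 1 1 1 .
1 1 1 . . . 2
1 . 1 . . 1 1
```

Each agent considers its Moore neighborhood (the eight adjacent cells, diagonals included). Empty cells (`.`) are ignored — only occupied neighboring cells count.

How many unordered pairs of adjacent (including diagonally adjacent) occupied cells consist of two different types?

20

Scan each occupied cell's neighbors to the right and below (and the two forward diagonals) so each pair is counted once.
From row 1: 3 unlike of 12 pairs (running 3/12).
From row 2: 6 unlike of 12 pairs (running 9/24).
From row 3: 6 unlike of 9 pairs (running 15/33).
From row 4: 3 unlike of 6 pairs (running 18/39).
From row 5: 2 unlike of 8 pairs (running 20/47).
From row 6: 0 unlike of 1 pairs (running 20/48).
Total adjacent occupied pairs: 48; unlike-type pairs: 20.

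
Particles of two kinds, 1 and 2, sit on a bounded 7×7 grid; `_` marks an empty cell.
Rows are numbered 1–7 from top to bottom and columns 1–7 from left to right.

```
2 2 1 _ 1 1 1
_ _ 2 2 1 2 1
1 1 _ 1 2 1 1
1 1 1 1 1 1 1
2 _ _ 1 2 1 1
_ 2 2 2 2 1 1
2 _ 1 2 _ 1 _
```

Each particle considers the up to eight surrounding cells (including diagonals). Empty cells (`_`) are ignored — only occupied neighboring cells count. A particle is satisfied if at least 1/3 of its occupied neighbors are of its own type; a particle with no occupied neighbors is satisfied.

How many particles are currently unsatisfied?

5

Row 1: (1,1)2 1/1 ok · (1,2)2 2/3 ok · (1,3)1 0/3 unhappy · (1,5)1 2/4 ok · (1,6)1 4/5 ok · (1,7)1 2/3 ok
Row 2: (2,3)2 2/5 ok · (2,4)2 2/6 ok · (2,5)1 4/7 ok · (2,6)2 1/8 unhappy · (2,7)1 4/5 ok
Row 3: (3,1)1 3/3 ok · (3,2)1 4/5 ok · (3,4)1 4/7 ok · (3,5)2 2/8 unhappy · (3,6)1 6/8 ok · (3,7)1 4/5 ok
Row 4: (4,1)1 3/4 ok · (4,2)1 4/5 ok · (4,3)1 5/5 ok · (4,4)1 4/6 ok · (4,5)1 6/8 ok · (4,6)1 6/8 ok · (4,7)1 5/5 ok
Row 5: (5,1)2 1/3 ok · (5,4)1 3/7 ok · (5,5)2 2/8 unhappy · (5,6)1 6/8 ok · (5,7)1 5/5 ok
Row 6: (6,2)2 3/4 ok · (6,3)2 3/5 ok · (6,4)2 4/6 ok · (6,5)2 3/7 ok · (6,6)1 4/6 ok · (6,7)1 4/4 ok
Row 7: (7,1)2 1/1 ok · (7,3)1 0/4 unhappy · (7,4)2 3/4 ok · (7,6)1 2/3 ok
Unsatisfied: (1,3), (2,6), (3,5), (5,5), (7,3) — 5 in total.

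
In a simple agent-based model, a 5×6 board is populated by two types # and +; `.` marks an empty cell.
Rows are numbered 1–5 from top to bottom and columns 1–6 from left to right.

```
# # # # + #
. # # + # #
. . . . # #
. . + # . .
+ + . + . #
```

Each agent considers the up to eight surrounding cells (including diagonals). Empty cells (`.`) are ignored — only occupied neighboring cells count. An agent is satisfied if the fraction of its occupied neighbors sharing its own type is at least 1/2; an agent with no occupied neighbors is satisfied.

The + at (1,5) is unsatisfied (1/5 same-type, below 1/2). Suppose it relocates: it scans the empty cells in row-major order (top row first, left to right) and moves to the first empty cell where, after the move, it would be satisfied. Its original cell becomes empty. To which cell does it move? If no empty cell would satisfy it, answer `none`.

(4,1)

Vacating (1,5). Empty cells in order:
  (2,1): 0/3 same-type → still unsatisfied.
  (3,1): 0/1 same-type → still unsatisfied.
  (3,2): 1/3 same-type → still unsatisfied.
  (3,3): 2/5 same-type → still unsatisfied.
  (3,4): 2/6 same-type → still unsatisfied.
  (4,1): 2/2 same-type → satisfied — stop here.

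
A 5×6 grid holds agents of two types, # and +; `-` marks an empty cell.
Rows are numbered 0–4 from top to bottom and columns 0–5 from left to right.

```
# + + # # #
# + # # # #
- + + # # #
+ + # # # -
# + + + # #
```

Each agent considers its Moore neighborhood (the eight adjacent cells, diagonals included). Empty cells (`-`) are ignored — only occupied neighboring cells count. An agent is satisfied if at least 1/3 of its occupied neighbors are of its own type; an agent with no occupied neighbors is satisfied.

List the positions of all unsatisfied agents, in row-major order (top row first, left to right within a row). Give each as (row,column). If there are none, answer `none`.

(0,0)# 1/3 ok
(0,1)+ 2/5 ok
(0,2)+ 2/5 ok
(0,3)# 4/5 ok
(0,4)# 5/5 ok
(0,5)# 3/3 ok
(1,0)# 1/4 unhappy
(1,1)+ 4/7 ok
(1,2)# 3/8 ok
(1,3)# 6/8 ok
(1,4)# 8/8 ok
(1,5)# 5/5 ok
(2,1)+ 4/7 ok
(2,2)+ 3/8 ok
(2,3)# 7/8 ok
(2,4)# 7/7 ok
(2,5)# 4/4 ok
(3,0)+ 3/4 ok
(3,1)+ 5/7 ok
(3,2)# 2/8 unhappy
(3,3)# 5/8 ok
(3,4)# 6/7 ok
(4,0)# 0/3 unhappy
(4,1)+ 3/5 ok
(4,2)+ 3/5 ok
(4,3)+ 1/5 unhappy
(4,4)# 3/4 ok
(4,5)# 2/2 ok

(1,0), (3,2), (4,0), (4,3)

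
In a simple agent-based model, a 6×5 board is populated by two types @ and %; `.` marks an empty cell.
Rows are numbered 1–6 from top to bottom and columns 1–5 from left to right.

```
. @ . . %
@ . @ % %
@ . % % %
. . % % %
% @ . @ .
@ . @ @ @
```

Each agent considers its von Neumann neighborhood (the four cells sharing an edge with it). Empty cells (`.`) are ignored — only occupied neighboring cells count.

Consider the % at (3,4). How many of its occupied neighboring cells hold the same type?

4

Occupied neighbors of (3,4): (2,4)=%, (4,4)=%, (3,3)=%, (3,5)=%.
Same type (%): 4 of 4.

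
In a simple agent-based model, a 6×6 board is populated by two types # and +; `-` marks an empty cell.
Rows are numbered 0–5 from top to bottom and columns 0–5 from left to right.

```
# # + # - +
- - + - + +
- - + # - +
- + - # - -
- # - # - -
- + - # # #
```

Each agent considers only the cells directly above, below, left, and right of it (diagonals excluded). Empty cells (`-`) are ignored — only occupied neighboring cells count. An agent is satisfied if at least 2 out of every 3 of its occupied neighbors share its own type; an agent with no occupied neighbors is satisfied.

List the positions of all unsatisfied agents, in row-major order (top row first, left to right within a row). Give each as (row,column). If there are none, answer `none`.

(0,1), (0,2), (0,3), (2,2), (2,3), (3,1), (4,1), (5,1)

(0,0)# 1/1 ok
(0,1)# 1/2 unhappy
(0,2)+ 1/3 unhappy
(0,3)# 0/1 unhappy
(0,5)+ 1/1 ok
(1,2)+ 2/2 ok
(1,4)+ 1/1 ok
(1,5)+ 3/3 ok
(2,2)+ 1/2 unhappy
(2,3)# 1/2 unhappy
(2,5)+ 1/1 ok
(3,1)+ 0/1 unhappy
(3,3)# 2/2 ok
(4,1)# 0/2 unhappy
(4,3)# 2/2 ok
(5,1)+ 0/1 unhappy
(5,3)# 2/2 ok
(5,4)# 2/2 ok
(5,5)# 1/1 ok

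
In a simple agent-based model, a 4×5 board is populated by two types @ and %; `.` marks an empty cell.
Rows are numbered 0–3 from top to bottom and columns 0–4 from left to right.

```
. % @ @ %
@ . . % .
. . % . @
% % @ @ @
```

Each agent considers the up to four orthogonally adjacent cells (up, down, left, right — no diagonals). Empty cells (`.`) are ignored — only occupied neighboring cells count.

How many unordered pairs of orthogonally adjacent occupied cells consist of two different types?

5

Scan each occupied cell's neighbors to the right and below so each pair is counted once.
From row 0: 3 unlike of 4 pairs (running 3/4).
From row 2: 1 unlike of 2 pairs (running 4/6).
From row 3: 1 unlike of 4 pairs (running 5/10).
Total adjacent occupied pairs: 10; unlike-type pairs: 5.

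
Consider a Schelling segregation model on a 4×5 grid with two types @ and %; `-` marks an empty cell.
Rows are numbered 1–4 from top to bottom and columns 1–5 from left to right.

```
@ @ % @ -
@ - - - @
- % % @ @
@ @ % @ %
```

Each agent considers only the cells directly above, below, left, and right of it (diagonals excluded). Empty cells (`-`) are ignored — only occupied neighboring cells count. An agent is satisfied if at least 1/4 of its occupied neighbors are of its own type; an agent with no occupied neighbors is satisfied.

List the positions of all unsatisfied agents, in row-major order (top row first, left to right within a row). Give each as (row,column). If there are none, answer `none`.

(1,3), (1,4), (4,5)

(1,1)@ 2/2 ok
(1,2)@ 1/2 ok
(1,3)% 0/2 unhappy
(1,4)@ 0/1 unhappy
(2,1)@ 1/1 ok
(2,5)@ 1/1 ok
(3,2)% 1/2 ok
(3,3)% 2/3 ok
(3,4)@ 2/3 ok
(3,5)@ 2/3 ok
(4,1)@ 1/1 ok
(4,2)@ 1/3 ok
(4,3)% 1/3 ok
(4,4)@ 1/3 ok
(4,5)% 0/2 unhappy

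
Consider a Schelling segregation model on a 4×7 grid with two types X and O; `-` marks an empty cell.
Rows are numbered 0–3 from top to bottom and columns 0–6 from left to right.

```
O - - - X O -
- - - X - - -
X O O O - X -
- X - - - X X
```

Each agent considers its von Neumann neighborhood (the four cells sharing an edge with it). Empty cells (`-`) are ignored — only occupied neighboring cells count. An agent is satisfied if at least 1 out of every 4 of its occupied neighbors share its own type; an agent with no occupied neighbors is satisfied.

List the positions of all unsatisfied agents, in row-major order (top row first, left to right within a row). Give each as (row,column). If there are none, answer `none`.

(0,4), (0,5), (1,3), (2,0), (3,1)

(0,0)O 0/0 ok
(0,4)X 0/1 unhappy
(0,5)O 0/1 unhappy
(1,3)X 0/1 unhappy
(2,0)X 0/1 unhappy
(2,1)O 1/3 ok
(2,2)O 2/2 ok
(2,3)O 1/2 ok
(2,5)X 1/1 ok
(3,1)X 0/1 unhappy
(3,5)X 2/2 ok
(3,6)X 1/1 ok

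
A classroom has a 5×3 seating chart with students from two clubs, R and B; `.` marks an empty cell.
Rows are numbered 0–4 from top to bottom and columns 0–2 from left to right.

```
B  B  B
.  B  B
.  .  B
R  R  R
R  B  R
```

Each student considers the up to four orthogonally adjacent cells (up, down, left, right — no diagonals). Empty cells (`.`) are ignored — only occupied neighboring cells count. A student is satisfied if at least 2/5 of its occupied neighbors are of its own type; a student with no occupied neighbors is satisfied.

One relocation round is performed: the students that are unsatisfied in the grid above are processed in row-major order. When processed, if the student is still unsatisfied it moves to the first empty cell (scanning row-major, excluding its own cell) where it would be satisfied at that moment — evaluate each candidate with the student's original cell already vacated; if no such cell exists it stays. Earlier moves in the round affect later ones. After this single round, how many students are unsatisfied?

0

Initially unsatisfied (in order): (4,1).
  (4,1) → (1,0).
Resulting grid:
B B B
B B B
. . B
R R R
R . R
All satisfied now.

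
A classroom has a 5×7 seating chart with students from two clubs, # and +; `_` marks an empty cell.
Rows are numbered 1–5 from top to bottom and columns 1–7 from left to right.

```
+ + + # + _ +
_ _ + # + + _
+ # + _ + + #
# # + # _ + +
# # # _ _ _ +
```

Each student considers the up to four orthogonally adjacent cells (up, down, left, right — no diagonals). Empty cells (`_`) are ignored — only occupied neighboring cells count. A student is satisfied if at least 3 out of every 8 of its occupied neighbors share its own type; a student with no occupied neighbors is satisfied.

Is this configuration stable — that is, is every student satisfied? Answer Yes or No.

(1,1)+ 1/1 ✓
(1,2)+ 2/2 ✓
(1,3)+ 2/3 ✓
(1,4)# 1/3 ✗
(1,5)+ 1/2 ✓
(1,7)+ 0/0 ✓
(2,3)+ 2/3 ✓
(2,4)# 1/3 ✗
(2,5)+ 3/4 ✓
(2,6)+ 2/2 ✓
(3,1)+ 0/2 ✗
(3,2)# 1/3 ✗
(3,3)+ 2/3 ✓
(3,5)+ 2/2 ✓
(3,6)+ 3/4 ✓
(3,7)# 0/2 ✗
(4,1)# 2/3 ✓
(4,2)# 3/4 ✓
(4,3)+ 1/4 ✗
(4,4)# 0/1 ✗
(4,6)+ 2/2 ✓
(4,7)+ 2/3 ✓
(5,1)# 2/2 ✓
(5,2)# 3/3 ✓
(5,3)# 1/2 ✓
(5,7)+ 1/1 ✓
For instance (1,4) has only 1/3 same-type neighbors, below 3/8.

No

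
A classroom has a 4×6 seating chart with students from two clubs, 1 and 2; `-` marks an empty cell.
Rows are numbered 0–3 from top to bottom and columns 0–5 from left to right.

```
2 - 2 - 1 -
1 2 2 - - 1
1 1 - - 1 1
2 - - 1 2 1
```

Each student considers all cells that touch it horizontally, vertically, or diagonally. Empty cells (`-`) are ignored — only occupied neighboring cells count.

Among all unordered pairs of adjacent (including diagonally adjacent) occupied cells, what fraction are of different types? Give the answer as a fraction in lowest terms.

11/25

Scan each occupied cell's neighbors to the right and below (and the two forward diagonals) so each pair is counted once.
From row 0: 1 unlike of 5 pairs (running 1/5).
From row 1: 4 unlike of 9 pairs (running 5/14).
From row 2: 4 unlike of 9 pairs (running 9/23).
From row 3: 2 unlike of 2 pairs (running 11/25).
Total adjacent occupied pairs: 25; unlike-type pairs: 11.
11/25 is already in lowest terms.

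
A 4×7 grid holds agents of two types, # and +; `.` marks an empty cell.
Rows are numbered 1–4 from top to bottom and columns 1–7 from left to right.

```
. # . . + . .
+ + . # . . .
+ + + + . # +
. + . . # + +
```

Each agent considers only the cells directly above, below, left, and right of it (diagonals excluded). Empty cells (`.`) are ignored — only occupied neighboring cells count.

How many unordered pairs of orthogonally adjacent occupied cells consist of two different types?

Scan each occupied cell's neighbors to the right and below so each pair is counted once.
From row 1: 1 unlike of 1 pairs (running 1/1).
From row 2: 1 unlike of 4 pairs (running 2/5).
From row 3: 2 unlike of 7 pairs (running 4/12).
From row 4: 1 unlike of 2 pairs (running 5/14).
Total adjacent occupied pairs: 14; unlike-type pairs: 5.

5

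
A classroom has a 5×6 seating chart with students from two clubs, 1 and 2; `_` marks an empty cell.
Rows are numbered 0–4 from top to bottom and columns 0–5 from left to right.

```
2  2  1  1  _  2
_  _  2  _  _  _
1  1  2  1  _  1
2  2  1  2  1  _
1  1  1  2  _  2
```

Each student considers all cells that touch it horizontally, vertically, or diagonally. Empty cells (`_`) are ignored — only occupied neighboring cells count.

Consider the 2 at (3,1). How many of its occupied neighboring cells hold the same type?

2

Occupied neighbors of (3,1): (2,0)=1, (2,1)=1, (2,2)=2, (3,0)=2, (3,2)=1, (4,0)=1, (4,1)=1, (4,2)=1.
Same type (2): 2 of 8.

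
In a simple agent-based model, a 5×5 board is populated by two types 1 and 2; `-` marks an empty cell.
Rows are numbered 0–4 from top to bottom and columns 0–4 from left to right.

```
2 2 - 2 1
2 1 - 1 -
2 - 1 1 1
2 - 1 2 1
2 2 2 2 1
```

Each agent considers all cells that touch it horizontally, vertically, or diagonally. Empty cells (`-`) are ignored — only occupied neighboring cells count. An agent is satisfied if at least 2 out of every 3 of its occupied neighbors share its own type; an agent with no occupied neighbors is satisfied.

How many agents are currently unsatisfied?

Row 0: (0,0)2 2/3 ok · (0,1)2 2/3 ok · (0,3)2 0/2 unhappy · (0,4)1 1/2 unhappy
Row 1: (1,0)2 3/4 ok · (1,1)1 1/5 unhappy · (1,3)1 4/5 ok
Row 2: (2,0)2 2/3 ok · (2,2)1 4/5 ok · (2,3)1 5/6 ok · (2,4)1 3/4 ok
Row 3: (3,0)2 3/3 ok · (3,2)1 2/6 unhappy · (3,3)2 2/8 unhappy · (3,4)1 3/5 unhappy
Row 4: (4,0)2 2/2 ok · (4,1)2 3/4 ok · (4,2)2 3/4 ok · (4,3)2 2/5 unhappy · (4,4)1 1/3 unhappy
Unsatisfied: (0,3), (0,4), (1,1), (3,2), (3,3), (3,4), (4,3), (4,4) — 8 in total.

8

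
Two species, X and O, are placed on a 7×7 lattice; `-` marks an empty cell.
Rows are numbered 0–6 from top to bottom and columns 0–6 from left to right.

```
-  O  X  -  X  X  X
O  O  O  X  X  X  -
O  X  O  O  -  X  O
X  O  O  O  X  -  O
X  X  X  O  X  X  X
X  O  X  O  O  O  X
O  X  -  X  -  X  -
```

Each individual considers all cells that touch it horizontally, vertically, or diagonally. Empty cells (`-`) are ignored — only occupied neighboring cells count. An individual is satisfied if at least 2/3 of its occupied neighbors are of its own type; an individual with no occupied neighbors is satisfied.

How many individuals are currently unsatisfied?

Row 0: (0,1)O 3/4 ✓ · (0,2)X 1/4 ✗ · (0,4)X 4/4 ✓ · (0,5)X 4/4 ✓ · (0,6)X 2/2 ✓
Row 1: (1,0)O 3/4 ✓ · (1,1)O 5/7 ✓ · (1,2)O 4/7 ✗ · (1,3)X 3/6 ✗ · (1,4)X 5/6 ✓ · (1,5)X 5/6 ✓
Row 2: (2,0)O 3/5 ✗ · (2,1)X 1/8 ✗ · (2,2)O 6/8 ✓ · (2,3)O 4/7 ✗ · (2,5)X 3/5 ✗ · (2,6)O 1/3 ✗
Row 3: (3,0)X 3/5 ✗ · (3,1)O 3/8 ✗ · (3,2)O 5/8 ✗ · (3,3)O 4/7 ✗ · (3,4)X 3/6 ✗ · (3,6)O 1/4 ✗
Row 4: (4,0)X 3/5 ✗ · (4,1)X 5/8 ✗ · (4,2)X 2/8 ✗ · (4,3)O 4/8 ✗ · (4,4)X 2/7 ✗ · (4,5)X 4/7 ✗ · (4,6)X 2/4 ✗
Row 5: (5,0)X 3/5 ✗ · (5,1)O 1/7 ✗ · (5,2)X 4/7 ✗ · (5,3)O 2/6 ✗ · (5,4)O 3/7 ✗ · (5,5)O 1/6 ✗ · (5,6)X 3/4 ✓
Row 6: (6,0)O 1/3 ✗ · (6,1)X 2/4 ✗ · (6,3)X 1/3 ✗ · (6,5)X 1/3 ✗
Unsatisfied: (0,2), (1,2), (1,3), (2,0), (2,1), (2,3), (2,5), (2,6), (3,0), (3,1), (3,2), (3,3), (3,4), (3,6), (4,0), (4,1), (4,2), (4,3), (4,4), (4,5), (4,6), (5,0), (5,1), (5,2), (5,3), (5,4), (5,5), (6,0), (6,1), (6,3), (6,5) — 31 in total.

31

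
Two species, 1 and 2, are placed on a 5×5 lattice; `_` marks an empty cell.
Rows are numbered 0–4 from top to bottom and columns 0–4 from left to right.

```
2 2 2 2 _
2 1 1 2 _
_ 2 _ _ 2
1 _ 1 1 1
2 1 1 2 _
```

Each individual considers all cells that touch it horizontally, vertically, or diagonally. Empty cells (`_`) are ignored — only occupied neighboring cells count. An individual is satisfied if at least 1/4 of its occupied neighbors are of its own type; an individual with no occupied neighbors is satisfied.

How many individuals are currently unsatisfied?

5

Row 0: (0,0)2 2/3 ok · (0,1)2 3/5 ok · (0,2)2 3/5 ok · (0,3)2 2/3 ok
Row 1: (1,0)2 3/4 ok · (1,1)1 1/6 unhappy · (1,2)1 1/6 unhappy · (1,3)2 3/4 ok
Row 2: (2,1)2 1/5 unhappy · (2,4)2 1/3 ok
Row 3: (3,0)1 1/3 ok · (3,2)1 3/5 ok · (3,3)1 3/5 ok · (3,4)1 1/3 ok
Row 4: (4,0)2 0/2 unhappy · (4,1)1 3/4 ok · (4,2)1 3/4 ok · (4,3)2 0/4 unhappy
Unsatisfied: (1,1), (1,2), (2,1), (4,0), (4,3) — 5 in total.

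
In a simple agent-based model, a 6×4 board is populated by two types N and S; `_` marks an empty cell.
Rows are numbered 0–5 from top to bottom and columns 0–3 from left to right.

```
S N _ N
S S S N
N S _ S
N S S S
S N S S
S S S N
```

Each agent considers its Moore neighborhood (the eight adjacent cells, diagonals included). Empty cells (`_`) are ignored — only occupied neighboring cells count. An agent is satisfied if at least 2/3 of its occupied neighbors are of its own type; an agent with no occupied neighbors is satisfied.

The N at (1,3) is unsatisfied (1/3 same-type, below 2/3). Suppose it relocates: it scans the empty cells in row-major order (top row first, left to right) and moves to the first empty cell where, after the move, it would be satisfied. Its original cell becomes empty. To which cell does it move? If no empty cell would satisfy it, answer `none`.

Vacating (1,3). Empty cells in order:
  (0,2): 2/4 same-type → still unsatisfied.
  (2,2): 0/7 same-type → still unsatisfied.

none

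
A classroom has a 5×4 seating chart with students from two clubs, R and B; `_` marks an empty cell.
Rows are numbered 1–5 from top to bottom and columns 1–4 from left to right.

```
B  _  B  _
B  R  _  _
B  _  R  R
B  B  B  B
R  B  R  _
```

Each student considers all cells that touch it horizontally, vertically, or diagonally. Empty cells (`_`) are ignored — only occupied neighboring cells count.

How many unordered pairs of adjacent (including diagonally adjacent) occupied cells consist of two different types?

Scan each occupied cell's neighbors to the right and below (and the two forward diagonals) so each pair is counted once.
From row 1: 2 unlike of 3 pairs (running 2/3).
From row 2: 2 unlike of 4 pairs (running 4/7).
From row 3: 5 unlike of 8 pairs (running 9/15).
From row 4: 5 unlike of 11 pairs (running 14/26).
From row 5: 2 unlike of 2 pairs (running 16/28).
Total adjacent occupied pairs: 28; unlike-type pairs: 16.

16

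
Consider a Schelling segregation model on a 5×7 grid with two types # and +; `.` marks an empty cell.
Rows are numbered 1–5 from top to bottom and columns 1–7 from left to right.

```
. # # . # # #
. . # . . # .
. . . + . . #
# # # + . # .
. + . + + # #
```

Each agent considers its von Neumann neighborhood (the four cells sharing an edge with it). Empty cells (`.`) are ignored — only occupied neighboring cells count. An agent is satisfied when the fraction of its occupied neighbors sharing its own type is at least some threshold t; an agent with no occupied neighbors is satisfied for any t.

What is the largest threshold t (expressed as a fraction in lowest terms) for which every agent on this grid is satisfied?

(1,2)# 1/1
(1,3)# 2/2
(1,5)# 1/1
(1,6)# 3/3
(1,7)# 1/1
(2,3)# 1/1
(2,6)# 1/1
(3,4)+ 1/1
(3,7)# — no occupied neighbors
(4,1)# 1/1
(4,2)# 2/3
(4,3)# 1/2
(4,4)+ 2/3
(4,6)# 1/1
(5,2)+ 0/1
(5,4)+ 2/2
(5,5)+ 1/2
(5,6)# 2/3
(5,7)# 1/1
The smallest same-type fraction is 0/1 at (5,2), which reduces to 0/1. Any threshold above that leaves this agent unsatisfied.

0/1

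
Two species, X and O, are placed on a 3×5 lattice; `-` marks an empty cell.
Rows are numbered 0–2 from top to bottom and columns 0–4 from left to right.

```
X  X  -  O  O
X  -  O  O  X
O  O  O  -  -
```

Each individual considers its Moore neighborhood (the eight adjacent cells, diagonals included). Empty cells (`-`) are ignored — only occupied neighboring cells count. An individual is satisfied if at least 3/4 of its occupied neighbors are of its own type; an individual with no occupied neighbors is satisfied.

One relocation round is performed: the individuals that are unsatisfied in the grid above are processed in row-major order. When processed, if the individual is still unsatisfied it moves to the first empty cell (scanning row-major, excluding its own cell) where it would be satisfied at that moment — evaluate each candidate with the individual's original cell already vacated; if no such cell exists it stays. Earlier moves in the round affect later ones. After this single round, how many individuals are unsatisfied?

Initially unsatisfied (in order): (0,1), (0,4), (1,0), (1,4), (2,0).
  (0,1): no empty cell satisfies it; stays.
  (0,4) → (0,2).
  (1,0): no empty cell satisfies it; stays.
  (1,4): no empty cell satisfies it; stays.
  (2,0) → (2,3).
Resulting grid:
X X O O -
X - O O X
- O O O -
Unsatisfied now: (0,1), (1,0), (1,4), (2,1).

4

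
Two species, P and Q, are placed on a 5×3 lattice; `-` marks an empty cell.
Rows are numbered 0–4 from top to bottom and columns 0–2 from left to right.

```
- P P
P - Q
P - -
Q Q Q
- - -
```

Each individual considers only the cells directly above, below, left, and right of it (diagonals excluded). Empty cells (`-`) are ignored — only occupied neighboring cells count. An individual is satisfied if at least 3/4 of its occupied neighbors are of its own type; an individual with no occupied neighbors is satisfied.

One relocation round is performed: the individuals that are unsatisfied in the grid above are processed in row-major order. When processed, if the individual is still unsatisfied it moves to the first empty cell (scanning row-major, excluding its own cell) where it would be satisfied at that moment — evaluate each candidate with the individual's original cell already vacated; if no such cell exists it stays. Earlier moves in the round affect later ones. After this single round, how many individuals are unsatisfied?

0

Initially unsatisfied (in order): (0,2), (1,2), (2,0), (3,0).
  (0,2) → (0,0).
  (1,2): now satisfied by earlier moves; stays.
  (2,0): no empty cell satisfies it; stays.
  (3,0) → (2,2).
Resulting grid:
P P -
P - Q
P - Q
- Q Q
- - -
All satisfied now.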